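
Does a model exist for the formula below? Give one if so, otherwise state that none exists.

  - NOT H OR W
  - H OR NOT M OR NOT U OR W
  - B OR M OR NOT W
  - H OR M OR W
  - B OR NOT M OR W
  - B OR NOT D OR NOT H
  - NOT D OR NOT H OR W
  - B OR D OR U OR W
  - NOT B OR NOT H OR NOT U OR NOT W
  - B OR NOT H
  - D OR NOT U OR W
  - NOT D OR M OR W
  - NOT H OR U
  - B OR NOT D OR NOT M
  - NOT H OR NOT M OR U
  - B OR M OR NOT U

M: True, D: False, U: True, H: False, B: True, W: True

Set M = True.
Set D = False.
Set U = True.
  then (D OR NOT U OR W) forces W = True.
Try H = True:
  (NOT B OR NOT H OR NOT U OR NOT W) forces B = False.
  clause (B OR NOT H) is falsified — backtrack.
So H = False.
Set B = True.
All clauses satisfied.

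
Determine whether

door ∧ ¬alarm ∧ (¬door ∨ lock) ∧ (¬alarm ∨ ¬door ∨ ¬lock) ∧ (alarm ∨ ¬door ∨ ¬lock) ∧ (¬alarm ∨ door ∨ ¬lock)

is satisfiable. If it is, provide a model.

Case door = True:
  (¬alarm) forces alarm = False.
  (¬door ∨ lock) forces lock = True.
  Clause (alarm ∨ ¬door ∨ ¬lock) is falsified — contradiction.
Case door = False:
  Clause (door) is falsified — contradiction.
Both cases fail, so the formula is unsatisfiable.

Unsatisfiable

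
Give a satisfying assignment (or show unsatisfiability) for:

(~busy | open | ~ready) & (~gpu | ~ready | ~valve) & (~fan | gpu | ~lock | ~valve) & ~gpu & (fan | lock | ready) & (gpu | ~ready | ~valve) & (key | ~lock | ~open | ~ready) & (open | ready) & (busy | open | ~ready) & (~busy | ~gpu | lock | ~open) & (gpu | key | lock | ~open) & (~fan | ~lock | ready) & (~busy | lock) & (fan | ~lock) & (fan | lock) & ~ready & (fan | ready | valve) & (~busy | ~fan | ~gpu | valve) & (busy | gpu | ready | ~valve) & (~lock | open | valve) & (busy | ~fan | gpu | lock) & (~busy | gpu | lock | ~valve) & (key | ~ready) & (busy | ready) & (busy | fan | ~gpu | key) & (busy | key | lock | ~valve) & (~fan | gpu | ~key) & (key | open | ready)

Unsatisfiable

Case gpu = True:
  Clause (~gpu) is falsified — contradiction.
Case gpu = False:
  (~ready) forces ready = False.
  (open | ready) forces open = True.
  (busy | ready) forces busy = True.
  (~busy | lock) forces lock = True.
  (~fan | ~lock | ready) forces fan = False.
  Clause (fan | ~lock) is falsified — contradiction.
Both cases fail, so the formula is unsatisfiable.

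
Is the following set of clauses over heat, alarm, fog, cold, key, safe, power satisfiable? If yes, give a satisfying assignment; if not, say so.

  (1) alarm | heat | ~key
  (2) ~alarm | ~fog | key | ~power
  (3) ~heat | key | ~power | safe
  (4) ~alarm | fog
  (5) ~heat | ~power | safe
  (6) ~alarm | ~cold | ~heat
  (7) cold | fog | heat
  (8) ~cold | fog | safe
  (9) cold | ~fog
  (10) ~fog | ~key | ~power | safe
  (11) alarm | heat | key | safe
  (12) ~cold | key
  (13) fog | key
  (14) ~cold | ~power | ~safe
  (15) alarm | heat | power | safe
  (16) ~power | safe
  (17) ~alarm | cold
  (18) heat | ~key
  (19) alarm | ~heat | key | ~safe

heat = True, alarm = False, fog = False, cold = False, key = True, safe = False, power = False

Try heat = False:
  (heat | ~key) forces key = False.
  (~cold | key) forces cold = False.
  (cold | fog | heat) forces fog = True.
  clause (cold | ~fog) is falsified — backtrack.
So heat = True.
Try alarm = True:
  (~alarm | fog) forces fog = True.
  (~alarm | ~cold | ~heat) forces cold = False.
  clause (cold | ~fog) is falsified — backtrack.
So alarm = False.
Set fog = False.
  then (fog | key) forces key = True.
Set cold = False.
Set safe = False.
  then (~heat | ~power | safe) forces power = False.
All clauses satisfied.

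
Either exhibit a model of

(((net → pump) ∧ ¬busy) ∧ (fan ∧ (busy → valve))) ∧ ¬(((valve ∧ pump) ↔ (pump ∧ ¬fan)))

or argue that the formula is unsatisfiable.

pump: True; fan: True; busy: False; valve: True; net: True

  ((net → pump) ∧ ¬busy) ∧ (fan ∧ (busy → valve)) = True
    (net → pump) ∧ ¬busy = True
      net → pump = True
      ¬busy = True
    fan ∧ (busy → valve) = True
      busy → valve = True
  ¬(((valve ∧ pump) ↔ (pump ∧ ¬fan))) = True
    (valve ∧ pump) ↔ (pump ∧ ¬fan) = False
      valve ∧ pump = True
      pump ∧ ¬fan = False
        ¬fan = False
Both conjuncts True, so the formula holds.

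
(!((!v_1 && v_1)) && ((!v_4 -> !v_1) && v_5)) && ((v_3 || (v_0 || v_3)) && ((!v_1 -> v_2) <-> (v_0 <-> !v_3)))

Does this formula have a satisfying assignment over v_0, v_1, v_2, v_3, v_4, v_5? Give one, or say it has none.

v_0=T, v_1=F, v_2=T, v_3=F, v_4=F, v_5=T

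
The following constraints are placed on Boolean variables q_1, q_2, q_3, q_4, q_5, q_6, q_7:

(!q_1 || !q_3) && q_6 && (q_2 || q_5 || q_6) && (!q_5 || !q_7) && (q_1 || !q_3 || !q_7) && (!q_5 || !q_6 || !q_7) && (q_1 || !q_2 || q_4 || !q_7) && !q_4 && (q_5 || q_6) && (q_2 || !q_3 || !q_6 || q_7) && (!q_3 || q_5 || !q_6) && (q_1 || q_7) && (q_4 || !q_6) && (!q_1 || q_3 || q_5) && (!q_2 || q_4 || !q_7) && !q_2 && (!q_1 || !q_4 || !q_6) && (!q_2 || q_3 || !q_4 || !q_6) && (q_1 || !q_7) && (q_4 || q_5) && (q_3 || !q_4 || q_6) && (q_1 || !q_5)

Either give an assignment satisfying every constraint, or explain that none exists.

Case q_4 = True:
  Clause (!q_4) is falsified — contradiction.
Case q_4 = False:
  (q_6) forces q_6 = True.
  Clause (q_4 || !q_6) is falsified — contradiction.
Both cases fail, so the formula is unsatisfiable.

Unsatisfiable — no assignment works.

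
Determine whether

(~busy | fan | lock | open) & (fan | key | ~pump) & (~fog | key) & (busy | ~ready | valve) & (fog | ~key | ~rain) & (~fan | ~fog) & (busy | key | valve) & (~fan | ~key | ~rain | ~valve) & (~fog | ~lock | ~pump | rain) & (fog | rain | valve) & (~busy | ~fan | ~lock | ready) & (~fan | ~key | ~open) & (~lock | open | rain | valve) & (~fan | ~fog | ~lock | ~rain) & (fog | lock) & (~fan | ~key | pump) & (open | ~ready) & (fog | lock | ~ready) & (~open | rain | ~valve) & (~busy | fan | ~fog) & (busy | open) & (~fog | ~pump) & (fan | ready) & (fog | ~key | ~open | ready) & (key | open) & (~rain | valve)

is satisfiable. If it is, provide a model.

fan=T, key=F, lock=T, ready=T, pump=T, fog=F, valve=T, rain=T, busy=F, open=T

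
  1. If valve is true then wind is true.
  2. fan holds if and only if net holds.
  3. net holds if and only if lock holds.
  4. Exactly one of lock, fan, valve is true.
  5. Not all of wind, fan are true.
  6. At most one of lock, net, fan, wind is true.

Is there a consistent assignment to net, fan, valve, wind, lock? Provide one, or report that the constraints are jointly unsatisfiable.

net: False; fan: False; valve: True; wind: True; lock: False

  (1) valve=T ⇒ wind: T ✓
  (2) fan=F, net=F — same ✓
  (3) net=F, lock=F — same ✓
  (4) {lock, fan, valve}: 1 true — exactly one ✓
  (5) {wind, fan}: 1/2 true — not all ✓
  (6) {lock, net, fan, wind}: 1 true — at most one ✓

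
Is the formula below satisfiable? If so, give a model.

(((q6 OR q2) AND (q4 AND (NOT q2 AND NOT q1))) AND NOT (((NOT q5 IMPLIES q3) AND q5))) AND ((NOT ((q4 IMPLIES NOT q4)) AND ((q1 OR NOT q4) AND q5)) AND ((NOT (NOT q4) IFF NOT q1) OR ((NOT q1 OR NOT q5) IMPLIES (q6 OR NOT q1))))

No satisfying assignment exists.

Case q5 = True: the conjunct NOT (((NOT q5 IMPLIES q3) AND q5)) becomes NOT ((True AND True)) = False.
Case q5 = False: the conjunct q5 is False.
Both cases fail — unsatisfiable.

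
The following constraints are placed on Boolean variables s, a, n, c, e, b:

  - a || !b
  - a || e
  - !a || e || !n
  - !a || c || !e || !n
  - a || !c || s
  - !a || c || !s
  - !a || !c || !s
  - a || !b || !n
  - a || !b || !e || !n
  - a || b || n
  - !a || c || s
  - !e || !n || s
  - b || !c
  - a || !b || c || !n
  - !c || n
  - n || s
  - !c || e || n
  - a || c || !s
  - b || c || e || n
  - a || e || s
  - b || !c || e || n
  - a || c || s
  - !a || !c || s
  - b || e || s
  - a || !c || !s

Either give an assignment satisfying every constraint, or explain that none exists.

Case a = True:
  If c = True:
    (!a || !c || !s) forces s = False.
    clause (!a || !c || s) is falsified.
  If c = False:
    (!a || c || !s) forces s = False.
    clause (!a || c || s) is falsified.
  Every sub-case reaches a contradiction.
Case a = False:
  (a || !b) forces b = False.
  (a || e) forces e = True.
  (a || b || n) forces n = True.
  (!e || !n || s) forces s = True.
  (b || !c) forces c = False.
  Clause (a || c || !s) is falsified — contradiction.
Both cases fail, so the formula is unsatisfiable.

UNSATISFIABLE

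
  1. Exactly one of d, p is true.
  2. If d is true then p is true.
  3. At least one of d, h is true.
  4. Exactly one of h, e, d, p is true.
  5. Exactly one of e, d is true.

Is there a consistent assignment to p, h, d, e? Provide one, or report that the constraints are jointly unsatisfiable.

No satisfying assignment exists.

Case p = True:
  (1) with p=T forces d = False.
  (3) with d=F forces h = True.
  Constraint (4) is violated (h=T, p=T) — contradiction.
Case p = False:
  (1) with p=F forces d = True.
  Constraint (2) is violated (d=T, p=F) — contradiction.
Both cases fail — unsatisfiable.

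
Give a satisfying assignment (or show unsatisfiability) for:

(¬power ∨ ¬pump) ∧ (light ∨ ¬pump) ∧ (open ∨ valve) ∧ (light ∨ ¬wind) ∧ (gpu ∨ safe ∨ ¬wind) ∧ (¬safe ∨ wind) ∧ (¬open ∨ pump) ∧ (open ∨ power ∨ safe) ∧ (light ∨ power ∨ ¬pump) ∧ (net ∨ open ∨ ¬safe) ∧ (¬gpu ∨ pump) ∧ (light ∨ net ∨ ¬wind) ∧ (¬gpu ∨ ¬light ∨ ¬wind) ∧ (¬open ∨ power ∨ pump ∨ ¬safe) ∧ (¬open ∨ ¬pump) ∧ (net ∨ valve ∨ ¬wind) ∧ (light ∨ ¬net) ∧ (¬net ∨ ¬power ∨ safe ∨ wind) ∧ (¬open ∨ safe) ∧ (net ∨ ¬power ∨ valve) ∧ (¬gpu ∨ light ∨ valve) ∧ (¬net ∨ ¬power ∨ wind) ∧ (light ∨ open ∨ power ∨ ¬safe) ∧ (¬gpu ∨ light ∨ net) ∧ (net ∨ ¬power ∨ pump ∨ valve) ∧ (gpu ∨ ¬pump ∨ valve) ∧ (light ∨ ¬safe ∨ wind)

Set safe = False.
  then (¬open ∨ safe) forces open = False.
  then (open ∨ valve) forces valve = True.
  then (open ∨ power ∨ safe) forces power = True.
  then (¬power ∨ ¬pump) forces pump = False.
  then (¬gpu ∨ pump) forces gpu = False.
  then (gpu ∨ safe ∨ ¬wind) forces wind = False.
  then (¬net ∨ ¬power ∨ safe ∨ wind) forces net = False.
Set light = True.
All clauses satisfied.

safe = False; wind = False; pump = False; light = True; open = False; power = True; net = False; valve = True; gpu = False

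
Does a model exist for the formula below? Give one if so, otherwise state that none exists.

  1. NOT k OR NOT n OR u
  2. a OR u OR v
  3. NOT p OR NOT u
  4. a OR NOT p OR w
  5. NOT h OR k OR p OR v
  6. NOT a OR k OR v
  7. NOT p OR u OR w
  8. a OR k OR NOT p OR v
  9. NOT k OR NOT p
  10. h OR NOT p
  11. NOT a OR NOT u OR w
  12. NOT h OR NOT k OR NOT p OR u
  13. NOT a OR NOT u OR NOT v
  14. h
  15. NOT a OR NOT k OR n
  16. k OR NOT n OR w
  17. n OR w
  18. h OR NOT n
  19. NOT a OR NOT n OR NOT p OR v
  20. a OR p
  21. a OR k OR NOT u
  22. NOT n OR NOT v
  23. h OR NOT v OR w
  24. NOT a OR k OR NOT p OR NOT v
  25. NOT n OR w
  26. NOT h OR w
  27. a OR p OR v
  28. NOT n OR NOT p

p: False; u: False; w: True; a: True; h: True; k: False; n: False; v: True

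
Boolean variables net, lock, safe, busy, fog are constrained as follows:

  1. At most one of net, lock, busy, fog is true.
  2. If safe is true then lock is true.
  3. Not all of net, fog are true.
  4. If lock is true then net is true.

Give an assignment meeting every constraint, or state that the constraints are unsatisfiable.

net=F, lock=F, safe=F, busy=F, fog=F

  (1) {net, lock, busy, fog}: 0 true — at most one ✓
  (2) safe=F ⇒ lock: vacuous ✓
  (3) {net, fog}: 0/2 true — not all ✓
  (4) lock=F ⇒ net: vacuous ✓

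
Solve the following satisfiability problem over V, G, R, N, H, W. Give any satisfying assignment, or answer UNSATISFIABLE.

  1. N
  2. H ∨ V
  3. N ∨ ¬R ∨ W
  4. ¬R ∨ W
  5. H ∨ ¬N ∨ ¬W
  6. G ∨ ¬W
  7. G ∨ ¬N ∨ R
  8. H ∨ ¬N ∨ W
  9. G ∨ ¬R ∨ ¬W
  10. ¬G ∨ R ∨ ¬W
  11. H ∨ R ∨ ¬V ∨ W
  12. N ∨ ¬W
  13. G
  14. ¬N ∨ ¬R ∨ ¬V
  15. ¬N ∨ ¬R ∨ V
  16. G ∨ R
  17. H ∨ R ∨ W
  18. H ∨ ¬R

Unit clause (N) forces N = True.
Unit clause (G) forces G = True.
Set V = True.
  then (¬N ∨ ¬R ∨ ¬V) forces R = False.
  then (¬G ∨ R ∨ ¬W) forces W = False.
  then (H ∨ R ∨ ¬V ∨ W) forces H = True.
All clauses satisfied.

V=T, G=T, R=F, N=T, H=T, W=F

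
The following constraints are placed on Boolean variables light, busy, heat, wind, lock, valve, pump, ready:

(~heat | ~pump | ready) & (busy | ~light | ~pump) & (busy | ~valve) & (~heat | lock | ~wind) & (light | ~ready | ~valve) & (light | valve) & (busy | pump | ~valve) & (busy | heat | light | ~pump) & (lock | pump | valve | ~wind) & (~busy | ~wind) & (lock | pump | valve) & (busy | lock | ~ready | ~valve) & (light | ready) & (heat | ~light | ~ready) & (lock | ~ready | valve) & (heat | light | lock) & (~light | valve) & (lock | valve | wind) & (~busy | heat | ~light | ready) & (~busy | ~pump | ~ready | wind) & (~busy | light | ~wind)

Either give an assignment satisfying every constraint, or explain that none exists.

light: True; busy: True; heat: True; wind: False; lock: False; valve: True; pump: False; ready: False

Try light = False:
  (light | valve) forces valve = True.
  (busy | ~valve) forces busy = True.
  (light | ~ready | ~valve) forces ready = False.
  clause (light | ready) is falsified — backtrack.
So light = True.
  then (~light | valve) forces valve = True.
  then (busy | ~valve) forces busy = True.
  then (~busy | ~wind) forces wind = False.
Set heat = True.
Set lock = False.
Set pump = False.
Set ready = False.
All clauses satisfied.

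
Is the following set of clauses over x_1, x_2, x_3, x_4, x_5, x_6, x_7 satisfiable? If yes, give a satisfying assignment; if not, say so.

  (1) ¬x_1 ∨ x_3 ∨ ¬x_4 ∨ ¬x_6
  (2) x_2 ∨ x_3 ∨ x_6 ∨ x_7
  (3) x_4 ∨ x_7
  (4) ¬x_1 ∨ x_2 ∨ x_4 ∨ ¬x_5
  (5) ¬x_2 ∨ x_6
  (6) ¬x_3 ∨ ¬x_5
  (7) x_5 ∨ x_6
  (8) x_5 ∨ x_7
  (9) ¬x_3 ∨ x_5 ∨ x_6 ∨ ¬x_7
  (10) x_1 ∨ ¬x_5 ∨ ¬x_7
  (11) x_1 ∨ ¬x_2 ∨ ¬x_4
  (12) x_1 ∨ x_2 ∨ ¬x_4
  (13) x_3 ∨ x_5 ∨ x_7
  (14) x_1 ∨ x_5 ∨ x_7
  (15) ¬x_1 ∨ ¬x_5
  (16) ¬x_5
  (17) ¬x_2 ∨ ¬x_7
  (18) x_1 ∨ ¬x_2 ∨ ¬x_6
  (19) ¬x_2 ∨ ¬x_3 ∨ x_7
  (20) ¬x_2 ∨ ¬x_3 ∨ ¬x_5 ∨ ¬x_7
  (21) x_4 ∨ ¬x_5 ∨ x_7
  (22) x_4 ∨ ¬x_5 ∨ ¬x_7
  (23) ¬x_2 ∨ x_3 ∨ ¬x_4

x_1 = True, x_2 = False, x_3 = True, x_4 = True, x_5 = False, x_6 = True, x_7 = True

Unit clause (¬x_5) forces x_5 = False.
In (x_5 ∨ x_6) only x_6 is left, so x_6 = True.
In (x_5 ∨ x_7) only x_7 is left, so x_7 = True.
In (¬x_2 ∨ ¬x_7) only ¬x_2 is left, so x_2 = False.
Set x_1 = True.
Set x_3 = True.
Set x_4 = True.
All clauses satisfied.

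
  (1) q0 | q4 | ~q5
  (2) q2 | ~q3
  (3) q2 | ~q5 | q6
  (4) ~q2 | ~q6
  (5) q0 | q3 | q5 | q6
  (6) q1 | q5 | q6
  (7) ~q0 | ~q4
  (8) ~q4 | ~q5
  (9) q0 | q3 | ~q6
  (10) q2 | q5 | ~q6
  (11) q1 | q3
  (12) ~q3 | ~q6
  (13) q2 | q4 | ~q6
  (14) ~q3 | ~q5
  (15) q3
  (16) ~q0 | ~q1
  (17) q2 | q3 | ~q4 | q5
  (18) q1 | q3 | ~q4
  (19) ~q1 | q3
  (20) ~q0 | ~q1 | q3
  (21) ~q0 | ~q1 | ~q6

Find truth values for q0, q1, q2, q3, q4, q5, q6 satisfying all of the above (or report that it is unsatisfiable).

Unit clause (q3) forces q3 = True.
In (q2 | ~q3) only q2 is left, so q2 = True.
In (~q2 | ~q6) only ~q6 is left, so q6 = False.
In (~q3 | ~q5) only ~q5 is left, so q5 = False.
In (q1 | q5 | q6) only q1 is left, so q1 = True.
In (~q0 | ~q1) only ~q0 is left, so q0 = False.
Set q4 = True.
All clauses satisfied.

q0: False, q1: True, q2: True, q3: True, q4: True, q5: False, q6: False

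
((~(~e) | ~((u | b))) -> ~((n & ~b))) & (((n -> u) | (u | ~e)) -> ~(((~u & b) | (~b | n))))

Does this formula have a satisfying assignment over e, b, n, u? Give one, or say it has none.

e = True, b = True, n = True, u = False

  (~(~e) | ~((u | b))) -> ~((n & ~b)) = True
    ~(~e) | ~((u | b)) = True
      ~(~e) = True
        ~e = False
      ~((u | b)) = False
        u | b = True
    ~((n & ~b)) = True
      n & ~b = False
        ~b = False
  ((n -> u) | (u | ~e)) -> ~(((~u & b) | (~b | n))) = True
    (n -> u) | (u | ~e) = False
      n -> u = False
      u | ~e = False
        ~e = False
    ~(((~u & b) | (~b | n))) = False
      (~u & b) | (~b | n) = True
        ~u & b = True
          ~u = True
        ~b | n = True
          ~b = False
Both conjuncts True, so the formula holds.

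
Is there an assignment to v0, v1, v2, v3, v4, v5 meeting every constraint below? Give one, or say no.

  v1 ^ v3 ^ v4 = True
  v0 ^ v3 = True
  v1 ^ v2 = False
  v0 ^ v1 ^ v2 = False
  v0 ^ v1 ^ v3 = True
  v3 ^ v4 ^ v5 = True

v0 = False, v1 = False, v2 = False, v3 = True, v4 = False, v5 = False

v1 ^ v3 ^ v4 = F ^ T ^ F = True ✓
v0 ^ v3 = F ^ T = True ✓
v1 ^ v2 = F ^ F = False ✓
v0 ^ v1 ^ v2 = F ^ F ^ F = False ✓
v0 ^ v1 ^ v3 = F ^ F ^ T = True ✓
v3 ^ v4 ^ v5 = T ^ F ^ F = True ✓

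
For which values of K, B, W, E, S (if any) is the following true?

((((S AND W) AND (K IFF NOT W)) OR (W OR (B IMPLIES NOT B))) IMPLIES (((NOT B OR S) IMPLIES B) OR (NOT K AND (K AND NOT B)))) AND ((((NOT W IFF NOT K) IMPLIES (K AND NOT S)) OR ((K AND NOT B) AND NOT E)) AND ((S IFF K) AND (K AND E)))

K=T; B=T; W=F; E=T; S=T

  (((S AND W) AND (K IFF NOT W)) OR (W OR (B IMPLIES NOT B))) IMPLIES (((NOT B OR S) IMPLIES B) OR (NOT K AND (K AND NOT B))) = True
    ((S AND W) AND (K IFF NOT W)) OR (W OR (B IMPLIES NOT B)) = False
      (S AND W) AND (K IFF NOT W) = False
        S AND W = False
        K IFF NOT W = True
          NOT W = True
      W OR (B IMPLIES NOT B) = False
        B IMPLIES NOT B = False
          NOT B = False
    ((NOT B OR S) IMPLIES B) OR (NOT K AND (K AND NOT B)) = True
      (NOT B OR S) IMPLIES B = True
        NOT B OR S = True
          NOT B = False
      NOT K AND (K AND NOT B) = False
        NOT K = False
        K AND NOT B = False
          NOT B = False
  (((NOT W IFF NOT K) IMPLIES (K AND NOT S)) OR ((K AND NOT B) AND NOT E)) AND ((S IFF K) AND (K AND E)) = True
    ((NOT W IFF NOT K) IMPLIES (K AND NOT S)) OR ((K AND NOT B) AND NOT E) = True
      (NOT W IFF NOT K) IMPLIES (K AND NOT S) = True
        NOT W IFF NOT K = False
          NOT W = True
          NOT K = False
        K AND NOT S = False
          NOT S = False
      (K AND NOT B) AND NOT E = False
        K AND NOT B = False
          NOT B = False
        NOT E = False
    (S IFF K) AND (K AND E) = True
      S IFF K = True
      K AND E = True
Both conjuncts True, so the formula holds.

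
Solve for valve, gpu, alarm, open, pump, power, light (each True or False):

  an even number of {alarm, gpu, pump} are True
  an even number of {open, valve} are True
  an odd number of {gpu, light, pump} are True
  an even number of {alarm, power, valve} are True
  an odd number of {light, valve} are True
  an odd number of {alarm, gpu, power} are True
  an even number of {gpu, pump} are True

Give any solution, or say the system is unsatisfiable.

valve = False; gpu = True; alarm = False; open = False; pump = True; power = False; light = True

{alarm, gpu, pump}: 2 true → even ✓
{open, valve}: 0 true → even ✓
{gpu, light, pump}: 3 true → odd ✓
{alarm, power, valve}: 0 true → even ✓
{light, valve}: 1 true → odd ✓
{alarm, gpu, power}: 1 true → odd ✓
{gpu, pump}: 2 true → even ✓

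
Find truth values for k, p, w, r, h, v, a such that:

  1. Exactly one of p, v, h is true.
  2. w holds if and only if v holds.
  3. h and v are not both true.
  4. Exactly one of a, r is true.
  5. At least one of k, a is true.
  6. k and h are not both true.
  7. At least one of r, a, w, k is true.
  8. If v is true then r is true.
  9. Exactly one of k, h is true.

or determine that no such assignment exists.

k=F; p=F; w=F; r=F; h=T; v=F; a=T

  (1) {p, v, h}: 1 true — exactly one ✓
  (2) w=F, v=F — same ✓
  (3) h=T, v=F — not both ✓
  (4) {a, r}: 1 true — exactly one ✓
  (5) {k, a}: 1 true — at least one ✓
  (6) k=F, h=T — not both ✓
  (7) {r, a, w, k}: 1 true — at least one ✓
  (8) v=F ⇒ r: vacuous ✓
  (9) {k, h}: 1 true — exactly one ✓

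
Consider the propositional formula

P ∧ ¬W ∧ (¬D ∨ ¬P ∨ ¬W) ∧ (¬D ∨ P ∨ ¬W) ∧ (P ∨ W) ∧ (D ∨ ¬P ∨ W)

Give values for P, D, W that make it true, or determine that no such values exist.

Unit clause (P) forces P = True.
Unit clause (¬W) forces W = False.
In (D ∨ ¬P ∨ W) only D is left, so D = True.
All clauses satisfied.

P = True, D = True, W = False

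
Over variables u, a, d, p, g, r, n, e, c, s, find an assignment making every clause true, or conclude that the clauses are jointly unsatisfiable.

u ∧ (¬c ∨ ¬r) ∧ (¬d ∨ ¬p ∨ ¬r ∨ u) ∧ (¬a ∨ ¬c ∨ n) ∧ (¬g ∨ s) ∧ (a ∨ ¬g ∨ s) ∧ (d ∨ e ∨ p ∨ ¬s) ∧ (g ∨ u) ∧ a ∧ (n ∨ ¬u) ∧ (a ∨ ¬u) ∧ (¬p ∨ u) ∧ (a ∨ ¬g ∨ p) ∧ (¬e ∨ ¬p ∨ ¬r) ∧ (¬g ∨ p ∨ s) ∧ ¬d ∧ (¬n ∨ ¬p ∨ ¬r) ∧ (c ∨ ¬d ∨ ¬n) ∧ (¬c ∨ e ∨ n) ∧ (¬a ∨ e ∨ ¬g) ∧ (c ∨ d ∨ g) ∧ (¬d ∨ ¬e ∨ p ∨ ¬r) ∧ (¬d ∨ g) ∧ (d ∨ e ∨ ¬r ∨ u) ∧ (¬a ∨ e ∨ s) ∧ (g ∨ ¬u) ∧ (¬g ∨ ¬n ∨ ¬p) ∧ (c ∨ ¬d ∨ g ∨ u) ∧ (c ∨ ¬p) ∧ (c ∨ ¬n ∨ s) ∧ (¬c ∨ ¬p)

u: True, a: True, d: False, p: False, g: True, r: True, n: True, e: True, c: False, s: True

Unit clause (u) forces u = True.
Unit clause (a) forces a = True.
In (n ∨ ¬u) only n is left, so n = True.
Unit clause (¬d) forces d = False.
In (g ∨ ¬u) only g is left, so g = True.
In (¬g ∨ ¬n ∨ ¬p) only ¬p is left, so p = False.
In (¬g ∨ s) only s is left, so s = True.
In (d ∨ e ∨ p ∨ ¬s) only e is left, so e = True.
Set r = True.
  then (¬c ∨ ¬r) forces c = False.
All clauses satisfied.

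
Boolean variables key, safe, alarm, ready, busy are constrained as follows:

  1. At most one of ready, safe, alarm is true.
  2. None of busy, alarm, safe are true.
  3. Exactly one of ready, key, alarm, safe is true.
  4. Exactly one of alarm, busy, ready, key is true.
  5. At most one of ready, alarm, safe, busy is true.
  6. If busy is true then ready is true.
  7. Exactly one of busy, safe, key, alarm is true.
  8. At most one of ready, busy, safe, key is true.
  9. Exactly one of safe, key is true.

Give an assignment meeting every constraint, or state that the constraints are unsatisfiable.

key=T; safe=F; alarm=F; ready=F; busy=F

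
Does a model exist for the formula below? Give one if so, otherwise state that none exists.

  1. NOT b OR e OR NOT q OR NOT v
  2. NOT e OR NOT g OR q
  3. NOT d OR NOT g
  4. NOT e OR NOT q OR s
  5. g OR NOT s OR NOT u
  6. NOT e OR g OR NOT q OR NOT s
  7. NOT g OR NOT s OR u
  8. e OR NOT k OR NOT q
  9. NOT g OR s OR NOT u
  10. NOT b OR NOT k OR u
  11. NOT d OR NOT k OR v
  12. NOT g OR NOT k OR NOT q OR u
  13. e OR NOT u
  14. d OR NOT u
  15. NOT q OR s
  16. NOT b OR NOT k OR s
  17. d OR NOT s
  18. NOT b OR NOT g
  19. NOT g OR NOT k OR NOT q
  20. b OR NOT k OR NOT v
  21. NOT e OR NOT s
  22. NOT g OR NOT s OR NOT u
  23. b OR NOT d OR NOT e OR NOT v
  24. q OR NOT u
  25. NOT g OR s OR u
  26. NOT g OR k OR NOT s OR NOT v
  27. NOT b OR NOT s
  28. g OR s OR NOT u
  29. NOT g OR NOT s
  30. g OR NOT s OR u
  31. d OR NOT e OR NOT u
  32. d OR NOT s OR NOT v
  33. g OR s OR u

UNSATISFIABLE

Case s = True:
  (d OR NOT s) forces d = True.
  (NOT d OR NOT g) forces g = False.
  (g OR NOT s OR NOT u) forces u = False.
  Clause (g OR NOT s OR u) is falsified — contradiction.
Case s = False:
  (NOT q OR s) forces q = False.
  (q OR NOT u) forces u = False.
  (NOT g OR s OR u) forces g = False.
  Clause (g OR s OR u) is falsified — contradiction.
Both cases fail, so the formula is unsatisfiable.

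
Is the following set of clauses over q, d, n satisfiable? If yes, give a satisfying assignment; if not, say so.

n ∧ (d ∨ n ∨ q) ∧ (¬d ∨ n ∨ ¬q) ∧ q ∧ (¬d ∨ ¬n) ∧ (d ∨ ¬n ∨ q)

q = True, d = False, n = True

Unit clause (n) forces n = True.
Unit clause (q) forces q = True.
In (¬d ∨ ¬n) only ¬d is left, so d = False.
All clauses satisfied.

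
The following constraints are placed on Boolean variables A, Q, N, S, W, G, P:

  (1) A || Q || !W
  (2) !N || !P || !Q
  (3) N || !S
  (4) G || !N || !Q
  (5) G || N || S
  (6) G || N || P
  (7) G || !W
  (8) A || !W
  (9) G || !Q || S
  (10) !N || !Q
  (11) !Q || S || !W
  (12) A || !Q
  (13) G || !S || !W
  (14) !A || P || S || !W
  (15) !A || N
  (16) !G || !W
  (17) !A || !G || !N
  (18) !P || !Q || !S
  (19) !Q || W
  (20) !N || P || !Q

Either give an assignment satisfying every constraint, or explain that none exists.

A: False, Q: False, N: True, S: False, W: False, G: False, P: False

Set A = False.
  then (A || !W) forces W = False.
  then (A || !Q) forces Q = False.
Set N = True.
Set S = False.
Set G = False.
Set P = False.
All clauses satisfied.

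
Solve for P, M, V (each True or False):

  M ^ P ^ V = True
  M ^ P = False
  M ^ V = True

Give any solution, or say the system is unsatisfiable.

P=F; M=F; V=T

M ^ P ^ V = F ^ F ^ T = True ✓
M ^ P = F ^ F = False ✓
M ^ V = F ^ T = True ✓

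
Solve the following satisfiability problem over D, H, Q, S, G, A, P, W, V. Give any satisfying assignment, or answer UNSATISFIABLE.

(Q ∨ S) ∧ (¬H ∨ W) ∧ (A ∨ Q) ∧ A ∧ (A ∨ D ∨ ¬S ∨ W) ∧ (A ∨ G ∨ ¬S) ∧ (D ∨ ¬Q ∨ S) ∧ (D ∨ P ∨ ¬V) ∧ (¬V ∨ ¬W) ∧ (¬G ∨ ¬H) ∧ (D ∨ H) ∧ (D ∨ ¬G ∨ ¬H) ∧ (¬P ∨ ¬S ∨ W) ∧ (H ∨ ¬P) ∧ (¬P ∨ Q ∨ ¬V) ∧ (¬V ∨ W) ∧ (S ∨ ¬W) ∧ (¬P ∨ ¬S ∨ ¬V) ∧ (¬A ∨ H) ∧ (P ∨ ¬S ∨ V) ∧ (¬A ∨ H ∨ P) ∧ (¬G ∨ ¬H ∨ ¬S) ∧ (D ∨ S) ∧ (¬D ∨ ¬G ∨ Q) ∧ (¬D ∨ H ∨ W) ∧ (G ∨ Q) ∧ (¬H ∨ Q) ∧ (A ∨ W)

D=T, H=T, Q=T, S=T, G=F, A=T, P=T, W=T, V=F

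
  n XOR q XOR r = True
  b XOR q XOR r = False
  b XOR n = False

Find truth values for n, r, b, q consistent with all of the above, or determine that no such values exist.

No satisfying assignment exists.

Adding constraints 1, 2, 3 mod 2: every variable appears an even number of times on the left, so the left side is 0.
But the right sides sum to 1 (mod 2). 0 ≠ 1 — the system is inconsistent.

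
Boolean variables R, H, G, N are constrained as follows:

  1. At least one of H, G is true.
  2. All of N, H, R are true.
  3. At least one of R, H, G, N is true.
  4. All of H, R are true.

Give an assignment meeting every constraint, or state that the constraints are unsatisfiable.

R = True, H = True, G = True, N = True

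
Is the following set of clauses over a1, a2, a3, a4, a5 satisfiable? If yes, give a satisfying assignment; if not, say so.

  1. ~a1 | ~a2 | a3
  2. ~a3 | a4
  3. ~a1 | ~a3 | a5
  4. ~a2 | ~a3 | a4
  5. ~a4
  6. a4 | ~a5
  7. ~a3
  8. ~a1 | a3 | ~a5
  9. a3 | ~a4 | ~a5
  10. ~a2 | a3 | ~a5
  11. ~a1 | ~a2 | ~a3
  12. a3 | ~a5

a1: True; a2: False; a3: False; a4: False; a5: False

Unit clause (~a4) forces a4 = False.
In (a4 | ~a5) only ~a5 is left, so a5 = False.
Unit clause (~a3) forces a3 = False.
Set a1 = True.
  then (~a1 | ~a2 | a3) forces a2 = False.
All clauses satisfied.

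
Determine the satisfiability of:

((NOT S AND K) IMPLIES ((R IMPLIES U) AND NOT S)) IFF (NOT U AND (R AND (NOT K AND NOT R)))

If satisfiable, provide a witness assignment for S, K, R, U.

S: False; K: True; R: True; U: False

  ((NOT S AND K) IMPLIES ((R IMPLIES U) AND NOT S)) IFF (NOT U AND (R AND (NOT K AND NOT R))) = True
    (NOT S AND K) IMPLIES ((R IMPLIES U) AND NOT S) = False
      NOT S AND K = True
        NOT S = True
      (R IMPLIES U) AND NOT S = False
        R IMPLIES U = False
        NOT S = True
    NOT U AND (R AND (NOT K AND NOT R)) = False
      NOT U = True
      R AND (NOT K AND NOT R) = False
        NOT K AND NOT R = False
          NOT K = False
          NOT R = False
The formula evaluates to True.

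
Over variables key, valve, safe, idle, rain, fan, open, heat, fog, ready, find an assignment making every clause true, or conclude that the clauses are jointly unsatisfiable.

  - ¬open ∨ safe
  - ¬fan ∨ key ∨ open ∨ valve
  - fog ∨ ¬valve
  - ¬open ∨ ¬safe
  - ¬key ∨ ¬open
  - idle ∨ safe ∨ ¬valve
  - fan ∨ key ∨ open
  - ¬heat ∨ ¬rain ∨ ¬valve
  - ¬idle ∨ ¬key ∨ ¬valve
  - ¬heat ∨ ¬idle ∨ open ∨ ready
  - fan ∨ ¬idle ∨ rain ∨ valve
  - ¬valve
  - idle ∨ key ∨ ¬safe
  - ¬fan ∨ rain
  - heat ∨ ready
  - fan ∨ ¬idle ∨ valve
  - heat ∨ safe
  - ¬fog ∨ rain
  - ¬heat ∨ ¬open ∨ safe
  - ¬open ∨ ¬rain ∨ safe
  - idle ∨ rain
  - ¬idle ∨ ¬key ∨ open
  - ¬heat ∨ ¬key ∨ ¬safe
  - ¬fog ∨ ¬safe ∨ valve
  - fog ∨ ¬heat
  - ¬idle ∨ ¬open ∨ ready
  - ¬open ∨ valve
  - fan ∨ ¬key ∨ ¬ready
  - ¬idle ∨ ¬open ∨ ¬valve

key = True, valve = False, safe = False, idle = False, rain = True, fan = True, open = False, heat = True, fog = True, ready = False

Unit clause (¬valve) forces valve = False.
In (¬open ∨ valve) only ¬open is left, so open = False.
Set key = True.
  then (¬idle ∨ ¬key ∨ open) forces idle = False.
  then (idle ∨ rain) forces rain = True.
Set safe = False.
  then (heat ∨ safe) forces heat = True.
  then (fog ∨ ¬heat) forces fog = True.
Set fan = True.
Set ready = False.
All clauses satisfied.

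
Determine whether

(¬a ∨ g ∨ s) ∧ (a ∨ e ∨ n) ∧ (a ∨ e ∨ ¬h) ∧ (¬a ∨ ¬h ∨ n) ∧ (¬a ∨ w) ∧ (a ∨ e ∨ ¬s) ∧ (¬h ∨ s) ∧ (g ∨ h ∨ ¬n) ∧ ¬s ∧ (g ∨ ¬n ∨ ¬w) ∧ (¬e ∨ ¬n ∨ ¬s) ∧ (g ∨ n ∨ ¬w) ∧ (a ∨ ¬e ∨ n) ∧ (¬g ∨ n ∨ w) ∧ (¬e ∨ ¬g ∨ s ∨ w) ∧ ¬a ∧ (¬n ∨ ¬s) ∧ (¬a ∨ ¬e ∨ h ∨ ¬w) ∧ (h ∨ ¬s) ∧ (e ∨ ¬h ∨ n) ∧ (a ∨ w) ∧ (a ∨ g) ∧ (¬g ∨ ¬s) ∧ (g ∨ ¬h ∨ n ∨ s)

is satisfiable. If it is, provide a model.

Unit clause (¬s) forces s = False.
Unit clause (¬a) forces a = False.
In (a ∨ w) only w is left, so w = True.
In (a ∨ g) only g is left, so g = True.
In (¬h ∨ s) only ¬h is left, so h = False.
Set n = True.
Set e = False.
All clauses satisfied.

w = True; h = False; a = False; s = False; g = True; n = True; e = False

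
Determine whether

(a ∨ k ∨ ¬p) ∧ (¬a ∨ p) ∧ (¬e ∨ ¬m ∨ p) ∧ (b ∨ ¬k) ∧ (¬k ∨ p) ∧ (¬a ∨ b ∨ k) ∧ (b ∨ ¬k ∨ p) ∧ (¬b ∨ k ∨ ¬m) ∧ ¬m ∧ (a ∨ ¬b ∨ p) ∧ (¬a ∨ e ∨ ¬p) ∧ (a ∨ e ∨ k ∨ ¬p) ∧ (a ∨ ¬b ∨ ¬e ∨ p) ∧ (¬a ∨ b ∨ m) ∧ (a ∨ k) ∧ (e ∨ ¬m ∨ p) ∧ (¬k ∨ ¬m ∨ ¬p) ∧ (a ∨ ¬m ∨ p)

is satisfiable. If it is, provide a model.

b: True; k: True; a: True; m: False; e: True; p: True

Unit clause (¬m) forces m = False.
Try b = False:
  (b ∨ ¬k) forces k = False.
  (¬a ∨ b ∨ k) forces a = False.
  clause (a ∨ k) is falsified — backtrack.
So b = True.
Set k = True.
  then (¬k ∨ p) forces p = True.
Set a = True.
  then (¬a ∨ e ∨ ¬p) forces e = True.
All clauses satisfied.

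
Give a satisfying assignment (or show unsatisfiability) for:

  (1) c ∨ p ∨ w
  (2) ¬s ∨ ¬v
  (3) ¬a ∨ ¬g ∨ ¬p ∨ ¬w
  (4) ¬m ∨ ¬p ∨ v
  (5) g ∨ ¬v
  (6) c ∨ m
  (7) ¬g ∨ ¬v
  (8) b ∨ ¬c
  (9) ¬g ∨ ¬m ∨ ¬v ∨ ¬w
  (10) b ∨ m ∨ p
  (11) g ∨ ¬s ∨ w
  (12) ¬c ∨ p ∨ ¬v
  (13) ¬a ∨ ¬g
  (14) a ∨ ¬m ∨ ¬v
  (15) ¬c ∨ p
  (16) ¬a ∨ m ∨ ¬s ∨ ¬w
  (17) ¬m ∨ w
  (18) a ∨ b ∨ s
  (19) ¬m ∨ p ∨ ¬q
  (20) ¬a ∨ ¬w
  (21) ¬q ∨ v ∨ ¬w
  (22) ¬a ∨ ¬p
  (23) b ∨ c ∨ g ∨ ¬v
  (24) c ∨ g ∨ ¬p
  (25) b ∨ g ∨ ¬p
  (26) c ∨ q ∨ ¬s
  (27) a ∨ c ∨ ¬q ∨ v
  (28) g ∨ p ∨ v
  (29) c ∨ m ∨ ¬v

Set g = True.
  then (¬g ∨ ¬v) forces v = False.
  then (¬a ∨ ¬g) forces a = False.
Set p = True.
  then (¬m ∨ ¬p ∨ v) forces m = False.
  then (c ∨ m) forces c = True.
  then (b ∨ ¬c) forces b = True.
Set q = False.
Set w = False.
Set s = False.
All clauses satisfied.

g = True, p = True, v = False, q = False, a = False, c = True, m = False, w = False, b = True, s = False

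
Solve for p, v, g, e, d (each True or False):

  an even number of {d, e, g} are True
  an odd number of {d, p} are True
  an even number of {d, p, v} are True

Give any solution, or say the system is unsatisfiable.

p = False, v = True, g = True, e = False, d = True

{d, e, g}: 2 true → even ✓
{d, p}: 1 true → odd ✓
{d, p, v}: 2 true → even ✓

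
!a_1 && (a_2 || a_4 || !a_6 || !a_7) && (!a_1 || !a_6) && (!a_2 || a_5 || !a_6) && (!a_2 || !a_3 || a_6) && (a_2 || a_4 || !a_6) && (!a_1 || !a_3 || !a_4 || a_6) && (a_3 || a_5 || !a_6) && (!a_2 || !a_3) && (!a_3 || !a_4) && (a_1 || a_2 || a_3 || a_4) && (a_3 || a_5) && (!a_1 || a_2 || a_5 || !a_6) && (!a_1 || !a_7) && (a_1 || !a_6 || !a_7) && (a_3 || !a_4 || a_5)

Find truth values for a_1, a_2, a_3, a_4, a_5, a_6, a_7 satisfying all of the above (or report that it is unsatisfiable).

Unit clause (!a_1) forces a_1 = False.
Set a_2 = False.
Set a_3 = True.
  then (!a_3 || !a_4) forces a_4 = False.
  then (a_2 || a_4 || !a_6) forces a_6 = False.
Set a_5 = False.
Set a_7 = True.
All clauses satisfied.

a_1=F, a_2=F, a_3=T, a_4=F, a_5=F, a_6=F, a_7=T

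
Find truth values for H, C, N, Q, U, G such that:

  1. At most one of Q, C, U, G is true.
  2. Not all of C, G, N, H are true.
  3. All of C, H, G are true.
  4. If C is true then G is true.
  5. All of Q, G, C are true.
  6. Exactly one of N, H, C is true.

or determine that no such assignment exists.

Case H = True:
  (3) forces C = True.
  Constraint (6) is violated (H=T, C=T) — contradiction.
Case H = False:
  Constraint (3) is violated (H=F) — contradiction.
Both cases fail — unsatisfiable.

No satisfying assignment exists.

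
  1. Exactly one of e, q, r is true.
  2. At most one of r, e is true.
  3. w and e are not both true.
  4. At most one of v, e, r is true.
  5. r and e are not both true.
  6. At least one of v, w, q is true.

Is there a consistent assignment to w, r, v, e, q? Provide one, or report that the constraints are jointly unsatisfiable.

w = False, r = False, v = False, e = False, q = True

  (1) {e, q, r}: 1 true — exactly one ✓
  (2) {r, e}: 0 true — at most one ✓
  (3) w=F, e=F — not both ✓
  (4) {v, e, r}: 0 true — at most one ✓
  (5) r=F, e=F — not both ✓
  (6) {v, w, q}: 1 true — at least one ✓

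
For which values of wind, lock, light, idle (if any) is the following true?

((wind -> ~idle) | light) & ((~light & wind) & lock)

wind: True, lock: True, light: False, idle: False

  (wind -> ~idle) | light = True
    wind -> ~idle = True
      ~idle = True
  (~light & wind) & lock = True
    ~light & wind = True
      ~light = True
Both conjuncts True, so the formula holds.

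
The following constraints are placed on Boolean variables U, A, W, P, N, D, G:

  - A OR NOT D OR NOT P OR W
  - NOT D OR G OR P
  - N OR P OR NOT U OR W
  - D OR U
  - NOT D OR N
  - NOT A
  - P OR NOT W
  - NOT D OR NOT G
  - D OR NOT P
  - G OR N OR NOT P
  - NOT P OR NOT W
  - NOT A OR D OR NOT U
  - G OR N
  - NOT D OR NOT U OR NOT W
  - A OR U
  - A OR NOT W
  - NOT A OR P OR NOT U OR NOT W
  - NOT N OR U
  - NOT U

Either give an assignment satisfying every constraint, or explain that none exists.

Case A = True:
  Clause (NOT A) is falsified — contradiction.
Case A = False:
  (A OR U) forces U = True.
  Clause (NOT U) is falsified — contradiction.
Both cases fail, so the formula is unsatisfiable.

Unsatisfiable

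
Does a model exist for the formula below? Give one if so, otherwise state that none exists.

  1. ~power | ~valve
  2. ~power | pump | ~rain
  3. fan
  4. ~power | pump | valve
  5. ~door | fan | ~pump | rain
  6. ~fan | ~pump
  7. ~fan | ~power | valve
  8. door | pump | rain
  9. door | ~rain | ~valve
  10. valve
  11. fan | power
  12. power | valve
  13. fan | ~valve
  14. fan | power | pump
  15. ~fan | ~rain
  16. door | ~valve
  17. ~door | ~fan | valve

Unit clause (fan) forces fan = True.
In (~fan | ~pump) only ~pump is left, so pump = False.
Unit clause (valve) forces valve = True.
In (~fan | ~rain) only ~rain is left, so rain = False.
In (door | ~valve) only door is left, so door = True.
In (~power | ~valve) only ~power is left, so power = False.
All clauses satisfied.

power = False; fan = True; pump = False; door = True; valve = True; rain = False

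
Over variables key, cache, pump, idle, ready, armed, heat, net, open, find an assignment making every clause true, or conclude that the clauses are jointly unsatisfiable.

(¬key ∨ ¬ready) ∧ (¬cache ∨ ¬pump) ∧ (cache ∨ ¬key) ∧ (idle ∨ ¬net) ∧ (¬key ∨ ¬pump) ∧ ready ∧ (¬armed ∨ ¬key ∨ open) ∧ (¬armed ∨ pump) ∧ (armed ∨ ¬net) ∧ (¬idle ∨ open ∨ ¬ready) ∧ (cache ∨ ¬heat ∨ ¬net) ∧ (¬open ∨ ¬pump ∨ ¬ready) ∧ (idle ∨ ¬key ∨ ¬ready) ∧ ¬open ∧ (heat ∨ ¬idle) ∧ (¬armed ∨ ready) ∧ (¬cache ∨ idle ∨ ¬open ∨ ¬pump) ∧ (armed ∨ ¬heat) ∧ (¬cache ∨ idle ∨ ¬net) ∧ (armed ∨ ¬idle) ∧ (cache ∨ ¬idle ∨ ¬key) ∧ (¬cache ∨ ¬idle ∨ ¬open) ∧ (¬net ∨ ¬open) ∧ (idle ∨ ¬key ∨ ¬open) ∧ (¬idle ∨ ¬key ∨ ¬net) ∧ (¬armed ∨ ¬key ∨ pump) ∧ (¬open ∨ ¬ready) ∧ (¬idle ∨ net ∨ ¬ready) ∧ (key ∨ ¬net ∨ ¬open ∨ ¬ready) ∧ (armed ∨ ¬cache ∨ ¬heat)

key = False; cache = False; pump = False; idle = False; ready = True; armed = False; heat = False; net = False; open = False

Unit clause (ready) forces ready = True.
Unit clause (¬open) forces open = False.
In (¬key ∨ ¬ready) only ¬key is left, so key = False.
In (¬idle ∨ open ∨ ¬ready) only ¬idle is left, so idle = False.
In (idle ∨ ¬net) only ¬net is left, so net = False.
Set cache = False.
Set pump = False.
  then (¬armed ∨ pump) forces armed = False.
  then (armed ∨ ¬heat) forces heat = False.
All clauses satisfied.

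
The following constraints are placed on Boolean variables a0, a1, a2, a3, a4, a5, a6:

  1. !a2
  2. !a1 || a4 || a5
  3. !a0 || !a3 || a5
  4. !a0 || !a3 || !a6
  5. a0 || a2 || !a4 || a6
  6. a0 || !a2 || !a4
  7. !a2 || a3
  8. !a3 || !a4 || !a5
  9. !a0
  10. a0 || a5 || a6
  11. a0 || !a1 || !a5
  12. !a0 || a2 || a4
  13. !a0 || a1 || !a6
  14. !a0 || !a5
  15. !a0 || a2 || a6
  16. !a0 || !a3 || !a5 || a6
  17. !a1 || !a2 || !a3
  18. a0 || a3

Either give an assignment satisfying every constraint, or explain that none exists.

Unit clause (!a2) forces a2 = False.
Unit clause (!a0) forces a0 = False.
In (a0 || a3) only a3 is left, so a3 = True.
Set a1 = False.
Set a4 = False.
Set a5 = True.
Set a6 = False.
All clauses satisfied.

a0: False; a1: False; a2: False; a3: True; a4: False; a5: True; a6: False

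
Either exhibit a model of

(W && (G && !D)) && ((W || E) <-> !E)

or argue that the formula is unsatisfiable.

E = False; D = False; G = True; W = True

  W && (G && !D) = True
    G && !D = True
      !D = True
  (W || E) <-> !E = True
    W || E = True
    !E = True
Both conjuncts True, so the formula holds.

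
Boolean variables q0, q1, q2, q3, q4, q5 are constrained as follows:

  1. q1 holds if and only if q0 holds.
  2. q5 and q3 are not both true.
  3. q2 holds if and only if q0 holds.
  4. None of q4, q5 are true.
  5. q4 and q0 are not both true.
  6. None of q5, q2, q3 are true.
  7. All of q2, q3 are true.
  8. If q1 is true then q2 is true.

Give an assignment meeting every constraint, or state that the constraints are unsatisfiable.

UNSATISFIABLE

Case q2 = True:
  Constraint (6) is violated (q2=T) — contradiction.
Case q2 = False:
  Constraint (7) is violated (q2=F) — contradiction.
Both cases fail — unsatisfiable.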